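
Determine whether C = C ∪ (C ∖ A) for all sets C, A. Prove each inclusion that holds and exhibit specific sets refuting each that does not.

Forward inclusion. Let x ∈ C. Then either x ∈ C and x ∉ A; or x ∈ C ∩ A. In each case x ∈ C ∪ (C ∖ A), so C ⊆ C ∪ (C ∖ A).

Reverse inclusion. Let x ∈ C ∪ (C ∖ A). Then either x ∈ C and x ∉ A; or x ∈ C ∩ A. In each case x ∈ C, so C ∪ (C ∖ A) ⊆ C.

Both inclusions hold.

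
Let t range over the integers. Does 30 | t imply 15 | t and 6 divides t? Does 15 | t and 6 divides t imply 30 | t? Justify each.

[⇐] Suppose 15 ∣ t and 6 ∣ t. Any common multiple of 15 and 6 is a multiple of their lcm; here lcm(15, 6) = 15·6/gcd(15, 6) = 90/3 = 30, so 30 ∣ t.

[⇒] If 30 ∣ t, write t = 30q. Since 30 = 2·15, t = 15·(2q), so 15 ∣ t; and since 30 = 5·6, t = 6·(5q), so 6 ∣ t.

Both directions hold; the statement is true.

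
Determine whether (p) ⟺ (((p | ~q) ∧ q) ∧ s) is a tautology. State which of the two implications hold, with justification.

Only the reverse direction holds.

[⇒] This fails. Under p = T, q = F, s = F, the left side is true but the right side is false.

[⇐] Assume the antecedent. If p is true, p reduces to true regardless of the other variables. If p is false, the antecedent cannot hold. Either way p holds.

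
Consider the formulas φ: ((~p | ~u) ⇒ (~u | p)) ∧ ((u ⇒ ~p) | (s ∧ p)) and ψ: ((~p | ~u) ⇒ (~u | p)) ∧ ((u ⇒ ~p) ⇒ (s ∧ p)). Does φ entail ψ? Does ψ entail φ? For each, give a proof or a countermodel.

(→) This fails. Under s = F, u = F, p = F, the left side is true but the right side is false.

(←) This fails. Under s = F, u = T, p = T, the left side is false but the right side is true.

(⇒) fails and (⇐) fails.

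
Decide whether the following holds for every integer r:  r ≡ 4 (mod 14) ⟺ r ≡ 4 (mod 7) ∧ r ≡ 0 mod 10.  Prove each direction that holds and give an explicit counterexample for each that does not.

(⇒) fails; (⇐) holds.

(⟸) If r ≡ 4 (mod 7) and r ≡ 0 (mod 10), then by the Chinese remainder theorem r ≡ 60 (mod 70). Since 60 ≡ 4 (mod 14) and 14 ∣ 70, we get r ≡ 4 (mod 14).

(⟹) This fails: r = 32 gives 32 ≡ 4 (mod 14) but 32 ≡ 2 (mod 10), so the conjunction on the right does not hold.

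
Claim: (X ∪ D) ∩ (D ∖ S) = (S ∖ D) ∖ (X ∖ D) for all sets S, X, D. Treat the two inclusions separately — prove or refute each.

Both inclusions fail.

(⊆) This inclusion fails. Take S = ∅, X = ∅, D = {1}; then 1 ∈ (X ∪ D) ∩ (D ∖ S) but 1 ∉ (S ∖ D) ∖ (X ∖ D).

(⊇) This inclusion fails. Take S = {1}, X = ∅, D = ∅; then 1 ∈ (S ∖ D) ∖ (X ∖ D) but 1 ∉ (X ∪ D) ∩ (D ∖ S).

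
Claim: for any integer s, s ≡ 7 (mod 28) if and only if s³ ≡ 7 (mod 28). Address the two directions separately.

[⇐] Suppose s³ ≡ 7 (mod 28). The only residue r in {0, …, 27} with r³ ≡ 7 (mod 28) is r = 7, so s ≡ 7 (mod 28).

[⇒] Suppose s ≡ 7 (mod 28). Write s = 28j + 7. Then (28j + 7)³ = 21952j³ + 16464j² + 4116j + 343 = 28(784j³ + 588j² + 147j + 12) + 7, so s³ ≡ 7 (mod 28).

The biconditional holds.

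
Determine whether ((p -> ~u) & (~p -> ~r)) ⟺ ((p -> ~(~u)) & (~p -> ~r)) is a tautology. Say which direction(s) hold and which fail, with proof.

Neither direction holds.

Forward direction. This fails. Under u = F, p = T, r = F, the left side is true but the right side is false.

Converse. This fails. Under u = T, p = T, r = F, the left side is false but the right side is true.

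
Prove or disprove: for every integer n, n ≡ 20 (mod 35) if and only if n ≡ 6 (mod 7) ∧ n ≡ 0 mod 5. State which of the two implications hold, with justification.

(⇒) Suppose n ≡ 20 (mod 35); write n = 35j + 20. Since 7 ∣ 35, reducing mod 7 gives n ≡ 20 ≡ 6 (mod 7); since 5 ∣ 35, reducing mod 5 gives n ≡ 20 ≡ 0 (mod 5).

(⇐) Conversely, if n ≡ 6 (mod 7) and n ≡ 0 (mod 5), then by the Chinese remainder theorem n ≡ 20 (mod 35). This is exactly n ≡ 20 (mod 35).

Both directions hold; the statement is true.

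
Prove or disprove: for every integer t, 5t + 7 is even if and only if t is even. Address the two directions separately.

Both directions fail.

[⇒] This fails: t = 7 gives 5t + 7 = 42, which is even, but 7 is odd, not even.

[⇐] This also fails: t = 2 is even, but 5t + 7 = 17 is odd, not even.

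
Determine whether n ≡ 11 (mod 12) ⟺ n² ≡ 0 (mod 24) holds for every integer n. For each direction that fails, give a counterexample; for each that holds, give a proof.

Forward direction. This fails: take n = 11. Then 11 ≡ 11 (mod 12), but 11² = 121 ≡ 1 (mod 24), not 0.

Converse. This fails: take n = 0. Then 0² = 0 ≡ 0 (mod 24), yet 0 ≡ 0 (mod 12), not 11.

Both directions fail.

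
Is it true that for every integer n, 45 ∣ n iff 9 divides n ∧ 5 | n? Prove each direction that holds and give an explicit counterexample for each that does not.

Both implications hold.

Converse. Suppose 9 ∣ n and 5 ∣ n. Any common multiple of 9 and 5 is a multiple of their lcm; here gcd(9, 5) = 1, so lcm(9, 5) = 9·5 = 45, so 45 ∣ n.

Forward direction. If 45 ∣ n, write n = 45q. Since 45 = 5·9, n = 9·(5q), so 9 ∣ n; and since 45 = 9·5, n = 5·(9q), so 5 ∣ n.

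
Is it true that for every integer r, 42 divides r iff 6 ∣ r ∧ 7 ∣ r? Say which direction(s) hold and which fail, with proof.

[⇒] If 42 ∣ r, write r = 42q. Since 42 = 7·6, r = 6·(7q), so 6 ∣ r; and since 42 = 6·7, r = 7·(6q), so 7 ∣ r.

[⇐] Suppose 6 ∣ r and 7 ∣ r. Any common multiple of 6 and 7 is a multiple of their lcm; here gcd(6, 7) = 1, so lcm(6, 7) = 6·7 = 42, so 42 ∣ r.

The biconditional holds.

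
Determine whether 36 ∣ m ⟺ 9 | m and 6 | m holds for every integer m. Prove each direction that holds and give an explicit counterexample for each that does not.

Not equivalent: only (⇒) holds.

[⇐] This fails: take m = 18. Both 9 ∣ 18 and 6 ∣ 18, yet 18 is not a multiple of 36 (since 18 = 0·36 + 18), so 36 ∤ 18.

[⇒] If 36 ∣ m, write m = 36q. Since 36 = 4·9, m = 9·(4q), so 9 ∣ m; and since 36 = 6·6, m = 6·(6q), so 6 ∣ m.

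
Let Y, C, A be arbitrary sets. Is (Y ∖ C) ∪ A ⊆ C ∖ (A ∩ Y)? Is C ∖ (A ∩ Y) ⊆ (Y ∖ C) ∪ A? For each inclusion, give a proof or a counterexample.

Forward inclusion. This inclusion fails. Take Y = {1}, C = ∅, A = ∅; then 1 ∈ (Y ∖ C) ∪ A but 1 ∉ C ∖ (A ∩ Y).

Reverse inclusion. This inclusion fails. Take Y = ∅, C = {1}, A = ∅; then 1 ∈ C ∖ (A ∩ Y) but 1 ∉ (Y ∖ C) ∪ A.

(⊆) fails and (⊇) fails.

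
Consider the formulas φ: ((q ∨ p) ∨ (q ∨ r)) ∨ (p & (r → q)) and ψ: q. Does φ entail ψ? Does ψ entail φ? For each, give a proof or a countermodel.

(→) This fails. Under r = T, p = F, q = F, the left side is true but the right side is false.

(←) Assume the antecedent. If r is true, the consequent reduces to true regardless of the other variables. If r is false, the antecedent forces (r = F, p = F, q = T) or (r = F, p = T, q = T), and the consequent holds there. Either way the consequent holds.

Not equivalent: only (⇐) holds.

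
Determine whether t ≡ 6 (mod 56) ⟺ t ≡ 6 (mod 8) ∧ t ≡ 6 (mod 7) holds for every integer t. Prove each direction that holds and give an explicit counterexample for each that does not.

Equivalent; both directions hold.

(⇒) Suppose t ≡ 6 (mod 56); write t = 56j + 6. Since 8 ∣ 56, reducing mod 8 gives t ≡ 6 (mod 8); since 7 ∣ 56, reducing mod 7 gives t ≡ 6 (mod 7).

(⇐) Conversely, if t ≡ 6 (mod 8) and t ≡ 6 (mod 7), then by the Chinese remainder theorem t ≡ 6 (mod 56). This is exactly t ≡ 6 (mod 56).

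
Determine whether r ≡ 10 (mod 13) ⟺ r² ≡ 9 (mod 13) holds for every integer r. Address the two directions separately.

Forward direction. Suppose r ≡ 10 (mod 13). Write r = 13j + 10. Then (13j + 10)² = 169j² + 260j + 100 = 13(13j² + 20j + 7) + 9, so r² ≡ 9 (mod 13).

Converse. This fails: take r = 3. Then 3² = 9 ≡ 9 (mod 13), yet 3 ≡ 3 (mod 13), not 10.

Only the forward implication holds.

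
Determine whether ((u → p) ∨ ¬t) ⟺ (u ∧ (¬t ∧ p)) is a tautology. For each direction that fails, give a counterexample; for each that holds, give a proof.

Not equivalent: only (⇐) holds.

(⇐) Assume the antecedent. If u is true, the antecedent forces (u = T, p = T, t = F), and (u → p) ∨ ¬t holds there. If u is false, the antecedent cannot hold. Either way (u → p) ∨ ¬t holds.

(⇒) This fails. Under u = F, p = F, t = F, the left side is true but the right side is false.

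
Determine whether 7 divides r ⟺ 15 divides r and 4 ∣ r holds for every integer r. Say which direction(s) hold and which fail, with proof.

[⇒] This fails: take r = 7. Certainly 7 ∣ 7, but 15 ∤ 7.

[⇐] This fails: take r = 60. Both 15 ∣ 60 and 4 ∣ 60, yet 60 is not a multiple of 7 (since 60 = 8·7 + 4), so 7 ∤ 60.

Neither implication holds.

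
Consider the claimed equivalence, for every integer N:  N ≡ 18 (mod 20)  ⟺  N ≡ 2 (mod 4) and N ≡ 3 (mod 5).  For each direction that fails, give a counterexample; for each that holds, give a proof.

(⇐) If N ≡ 2 (mod 4) and N ≡ 3 (mod 5), then by the Chinese remainder theorem N ≡ 18 (mod 20). This is exactly N ≡ 18 (mod 20).

(⇒) Suppose N ≡ 18 (mod 20); write N = 20j + 18. Since 4 ∣ 20, reducing mod 4 gives N ≡ 18 ≡ 2 (mod 4); since 5 ∣ 20, reducing mod 5 gives N ≡ 18 ≡ 3 (mod 5).

Both directions hold.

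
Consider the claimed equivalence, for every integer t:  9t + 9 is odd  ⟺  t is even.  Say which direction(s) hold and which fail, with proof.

(⟹) Suppose 9t + 9 is odd. Since 9 is odd, 9t and t have the same parity, so 9t + 9 ≡ t + 9 (mod 2). As 9 is odd, 9t + 9 is odd exactly when t is even. Thus t is even.

(⟸) Conversely, suppose t is even; write t = 2j. Then 9t + 9 = 9·(2j) + 9 = 2·9j + 9, which is odd.

Both directions hold.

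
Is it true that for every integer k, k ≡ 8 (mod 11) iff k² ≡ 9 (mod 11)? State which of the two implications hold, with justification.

The forward direction holds; the converse fails.

(⇒) Suppose k ≡ 8 (mod 11). Write k = 11j + 8. Then (11j + 8)² = 121j² + 176j + 64 = 11(11j² + 16j + 5) + 9, so k² ≡ 9 (mod 11).

(⇐) This fails: take k = 3. Then 3² = 9 ≡ 9 (mod 11), yet 3 ≡ 3 (mod 11), not 8.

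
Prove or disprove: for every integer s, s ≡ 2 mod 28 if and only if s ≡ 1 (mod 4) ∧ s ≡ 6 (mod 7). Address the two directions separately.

Forward direction. This fails: s = 2 gives 2 ≡ 2 (mod 28) but 2 ≡ 2 (mod 4), so the conjunction on the right does not hold.

Converse. This fails: s = 13 satisfies both congruences on the right (13 ≡ 1 mod 4 and 13 ≡ 6 mod 7) yet 13 ≡ 13 (mod 28), not 2.

(⇒) fails and (⇐) fails.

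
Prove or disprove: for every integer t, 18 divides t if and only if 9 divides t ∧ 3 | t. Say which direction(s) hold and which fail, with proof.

(⇒) holds; (⇐) fails.

(⟹) If 18 ∣ t, write t = 18q. Since 18 = 2·9, t = 9·(2q), so 9 ∣ t; and since 18 = 6·3, t = 3·(6q), so 3 ∣ t.

(⟸) This fails: take t = 9. Both 9 ∣ 9 and 3 ∣ 9, yet 9 is not a multiple of 18 (since 9 = 0·18 + 9), so 18 ∤ 9.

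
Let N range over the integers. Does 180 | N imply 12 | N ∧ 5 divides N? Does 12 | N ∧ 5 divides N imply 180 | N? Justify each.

(⟹) If 180 ∣ N, write N = 180q. Since 180 = 15·12, N = 12·(15q), so 12 ∣ N; and since 180 = 36·5, N = 5·(36q), so 5 ∣ N.

(⟸) This fails: take N = 60. Both 12 ∣ 60 and 5 ∣ 60, yet 60 is not a multiple of 180 (since 60 = 0·180 + 60), so 180 ∤ 60.

Only the forward direction holds.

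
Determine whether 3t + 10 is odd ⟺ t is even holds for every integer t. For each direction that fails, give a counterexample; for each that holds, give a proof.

(⇒) fails and (⇐) fails.

(⇒) This fails: t = 3 gives 3t + 10 = 19, which is odd, but 3 is odd, not even.

(⇐) This also fails: t = 4 is even, but 3t + 10 = 22 is even, not odd.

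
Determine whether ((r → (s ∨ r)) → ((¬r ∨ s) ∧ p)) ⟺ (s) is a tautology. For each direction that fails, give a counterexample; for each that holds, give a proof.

Neither implication holds.

[⇒] This fails. Under s = F, r = F, p = T, the left side is true but the right side is false.

[⇐] This fails. Under s = T, r = F, p = F, the left side is false but the right side is true.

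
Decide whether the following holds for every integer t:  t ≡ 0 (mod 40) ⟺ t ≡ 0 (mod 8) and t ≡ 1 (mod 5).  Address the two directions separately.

(⇒) This fails: t = 0 gives 0 ≡ 0 (mod 40) but 0 ≡ 0 (mod 5), so the conjunction on the right does not hold.

(⇐) This fails: t = 16 satisfies both congruences on the right (16 ≡ 0 mod 8 and 16 ≡ 1 mod 5) yet 16 ≡ 16 (mod 40), not 0.

(⇒) fails and (⇐) fails.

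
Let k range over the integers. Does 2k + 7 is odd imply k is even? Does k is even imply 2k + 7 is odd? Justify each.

(⇒) fails; (⇐) holds.

[⇐] Suppose k is even. Since 2 is even, 2k is even for every k, so 2k + 7 has the same parity as 7, which is odd. Hence 2k + 7 is odd.

[⇒] This fails: take k = 7. Then 2k + 7 = 21, which is odd, yet k = 7 is odd, not even.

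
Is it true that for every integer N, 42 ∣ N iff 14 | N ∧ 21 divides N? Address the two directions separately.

The biconditional holds.

(⟹) If 42 ∣ N, write N = 42q. Since 42 = 3·14, N = 14·(3q), so 14 ∣ N; and since 42 = 2·21, N = 21·(2q), so 21 ∣ N.

(⟸) Suppose 14 ∣ N and 21 ∣ N. Any common multiple of 14 and 21 is a multiple of their lcm; here lcm(14, 21) = 14·21/gcd(14, 21) = 294/7 = 42, so 42 ∣ N.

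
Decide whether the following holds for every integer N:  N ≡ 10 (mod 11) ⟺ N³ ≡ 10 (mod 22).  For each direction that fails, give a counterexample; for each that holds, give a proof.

[⇒] This fails: take N = 21. Then 21 ≡ 10 (mod 11), but 21³ = 9261 ≡ 21 (mod 22), not 10.

[⇐] Conversely, the residues r modulo 22 with r³ ≡ 10 (mod 22) are exactly {10}, and each is ≡ 10 (mod 11).

The forward direction fails; the converse holds.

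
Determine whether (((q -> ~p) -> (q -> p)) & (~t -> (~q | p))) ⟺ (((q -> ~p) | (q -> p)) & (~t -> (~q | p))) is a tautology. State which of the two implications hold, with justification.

[⇒] Assume the antecedent. If p is true, the consequent reduces to true regardless of the other variables. If p is false, the antecedent forces (p = F, q = F, t = F) or (p = F, q = F, t = T), and the consequent holds there. Either way the consequent holds.

[⇐] This fails. Under p = F, q = T, t = T, the left side is false but the right side is true.

Only the forward direction holds.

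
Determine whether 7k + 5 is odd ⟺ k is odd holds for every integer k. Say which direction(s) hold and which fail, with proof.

[⇒] This fails: k = 6 gives 7k + 5 = 47, which is odd, but 6 is even, not odd.

[⇐] This also fails: k = 7 is odd, but 7k + 5 = 54 is even, not odd.

(⇒) fails and (⇐) fails.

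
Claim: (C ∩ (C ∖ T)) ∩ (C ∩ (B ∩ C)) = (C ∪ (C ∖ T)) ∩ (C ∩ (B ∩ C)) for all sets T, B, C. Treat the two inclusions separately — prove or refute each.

The sets are not equal: only the forward inclusion holds.

(⊆) Let x ∈ (C ∩ (C ∖ T)) ∩ (C ∩ (B ∩ C)). Then x ∈ B ∩ C and x ∉ T, from which x ∈ (C ∪ (C ∖ T)) ∩ (C ∩ (B ∩ C)).

(⊇) This inclusion fails. Take T = {1}, B = {1}, C = {1}; then 1 ∈ (C ∪ (C ∖ T)) ∩ (C ∩ (B ∩ C)) but 1 ∉ (C ∩ (C ∖ T)) ∩ (C ∩ (B ∩ C)).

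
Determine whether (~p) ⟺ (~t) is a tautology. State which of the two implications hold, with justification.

(⇒) This fails. Under p = F, t = T, the left side is true but the right side is false.

(⇐) This fails. Under p = T, t = F, the left side is false but the right side is true.

Both directions fail.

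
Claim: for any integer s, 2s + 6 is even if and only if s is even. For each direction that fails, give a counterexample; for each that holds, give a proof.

[⇐] Suppose s is even. Since 2 is even, 2s is even for every s, so 2s + 6 has the same parity as 6, which is even. Hence 2s + 6 is even.

[⇒] This fails: take s = 5. Then 2s + 6 = 16, which is even, yet s = 5 is odd, not even.

The forward direction fails; the converse holds.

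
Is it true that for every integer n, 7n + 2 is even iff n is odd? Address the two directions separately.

(⇒) fails and (⇐) fails.

(→) This fails: n = 2 gives 7n + 2 = 16, which is even, but 2 is even, not odd.

(←) This also fails: n = 1 is odd, but 7n + 2 = 9 is odd, not even.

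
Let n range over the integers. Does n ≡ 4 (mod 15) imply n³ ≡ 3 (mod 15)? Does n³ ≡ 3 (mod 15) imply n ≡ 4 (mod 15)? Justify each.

[⇒] This fails: take n = 4. Then 4 ≡ 4 (mod 15), but 4³ = 64 ≡ 4 (mod 15), not 3.

[⇐] This fails: take n = 12. Then 12³ = 1728 ≡ 3 (mod 15), yet 12 ≡ 12 (mod 15), not 4.

Neither direction holds.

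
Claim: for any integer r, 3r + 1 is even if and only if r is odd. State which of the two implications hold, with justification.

(→) Suppose 3r + 1 is even. Since 3 is odd, 3r and r have the same parity, so 3r + 1 ≡ r + 1 (mod 2). As 1 is odd, 3r + 1 is even exactly when r is odd. Thus r is odd.

(←) Conversely, suppose r is odd; write r = 2j + 1. Then 3r + 1 = 3·(2j + 1) + 1 = 2·3j + 4, which is even.

Equivalent; both directions hold.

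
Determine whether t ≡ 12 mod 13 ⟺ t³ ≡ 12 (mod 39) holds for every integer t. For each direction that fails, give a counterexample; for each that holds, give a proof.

(→) This fails: take t = 25. Then 25 ≡ 12 (mod 13), but 25³ = 15625 ≡ 25 (mod 39), not 12.

(←) This fails: take t = 30. Then 30³ = 27000 ≡ 12 (mod 39), yet 30 ≡ 4 (mod 13), not 12.

Neither implication holds.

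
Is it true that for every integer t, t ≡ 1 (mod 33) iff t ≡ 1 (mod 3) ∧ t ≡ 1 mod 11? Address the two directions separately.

The biconditional holds.

(→) Suppose t ≡ 1 (mod 33); write t = 33j + 1. Since 3 ∣ 33, reducing mod 3 gives t ≡ 1 (mod 3); since 11 ∣ 33, reducing mod 11 gives t ≡ 1 (mod 11).

(←) Conversely, if t ≡ 1 (mod 3) and t ≡ 1 (mod 11), then by the Chinese remainder theorem t ≡ 1 (mod 33). This is exactly t ≡ 1 (mod 33).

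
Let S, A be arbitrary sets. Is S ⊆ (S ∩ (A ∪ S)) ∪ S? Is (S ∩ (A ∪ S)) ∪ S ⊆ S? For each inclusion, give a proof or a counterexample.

Both inclusions hold; the sets are equal.

(⊆) Let x ∈ S. Then either x ∈ S and x ∉ A; or x ∈ S ∩ A. In each case x ∈ (S ∩ (A ∪ S)) ∪ S, so S ⊆ (S ∩ (A ∪ S)) ∪ S.

(⊇) Let x ∈ (S ∩ (A ∪ S)) ∪ S. Then either x ∈ S and x ∉ A; or x ∈ S ∩ A. In each case x ∈ S, so (S ∩ (A ∪ S)) ∪ S ⊆ S.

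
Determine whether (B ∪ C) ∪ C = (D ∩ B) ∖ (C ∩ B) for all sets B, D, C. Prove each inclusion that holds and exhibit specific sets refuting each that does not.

Forward inclusion. This inclusion fails. Take B = {1}, D = ∅, C = ∅; then 1 ∈ (B ∪ C) ∪ C but 1 ∉ (D ∩ B) ∖ (C ∩ B).

Reverse inclusion. Let x ∈ (D ∩ B) ∖ (C ∩ B). Then x ∈ B ∩ D and x ∉ C, from which x ∈ (B ∪ C) ∪ C.

(⊆) fails; (⊇) holds.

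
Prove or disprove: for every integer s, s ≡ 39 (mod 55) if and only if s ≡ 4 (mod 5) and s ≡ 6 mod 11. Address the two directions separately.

[⇐] If s ≡ 4 (mod 5) and s ≡ 6 (mod 11), then by the Chinese remainder theorem s ≡ 39 (mod 55). This is exactly s ≡ 39 (mod 55).

[⇒] Suppose s ≡ 39 (mod 55); write s = 55j + 39. Since 5 ∣ 55, reducing mod 5 gives s ≡ 39 ≡ 4 (mod 5); since 11 ∣ 55, reducing mod 11 gives s ≡ 39 ≡ 6 (mod 11).

Both directions hold; the statement is true.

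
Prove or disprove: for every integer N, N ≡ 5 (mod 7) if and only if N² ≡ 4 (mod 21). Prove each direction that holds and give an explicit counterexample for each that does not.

Neither direction holds.

(⟹) This fails: take N = 12. Then 12 ≡ 5 (mod 7), but 12² = 144 ≡ 18 (mod 21), not 4.

(⟸) This fails: take N = 2. Then 2² = 4 ≡ 4 (mod 21), yet 2 ≡ 2 (mod 7), not 5.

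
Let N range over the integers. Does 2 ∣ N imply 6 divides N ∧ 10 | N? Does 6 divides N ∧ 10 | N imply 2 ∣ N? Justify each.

(⇒) This fails: take N = 2. Certainly 2 ∣ 2, but 6 ∤ 2.

(⇐) Suppose 6 ∣ N and 10 ∣ N. Any common multiple of 6 and 10 is a multiple of their lcm; here lcm(6, 10) = 6·10/gcd(6, 10) = 60/2 = 30, so 30 ∣ N. Since 2 ∣ 30, it follows that 2 ∣ N.

(⇒) fails; (⇐) holds.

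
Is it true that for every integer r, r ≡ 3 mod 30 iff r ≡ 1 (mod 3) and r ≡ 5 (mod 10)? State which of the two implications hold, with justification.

(⟹) This fails: r = 3 gives 3 ≡ 3 (mod 30) but 3 ≡ 0 (mod 3), so the conjunction on the right does not hold.

(⟸) This fails: r = 25 satisfies both congruences on the right (25 ≡ 1 mod 3 and 25 ≡ 5 mod 10) yet 25 ≡ 25 (mod 30), not 3.

Both directions fail.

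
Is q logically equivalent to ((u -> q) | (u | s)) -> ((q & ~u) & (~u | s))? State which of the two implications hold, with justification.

(⇒) This fails. Under u = T, q = T, s = F, the left side is true but the right side is false.

(⇐) Assume the antecedent. If u is true, the antecedent cannot hold. If u is false, the antecedent forces (u = F, q = T, s = F) or (u = F, q = T, s = T), and q holds there. Either way q holds.

(⇒) fails; (⇐) holds.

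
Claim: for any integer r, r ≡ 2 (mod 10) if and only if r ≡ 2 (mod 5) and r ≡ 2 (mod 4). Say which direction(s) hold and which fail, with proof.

(⟸) If r ≡ 2 (mod 5) and r ≡ 2 (mod 4), then by the Chinese remainder theorem r ≡ 2 (mod 20). Since 2 ≡ 2 (mod 10) and 10 ∣ 20, we get r ≡ 2 (mod 10).

(⟹) This fails: r = 12 gives 12 ≡ 2 (mod 10) but 12 ≡ 0 (mod 4), so the conjunction on the right does not hold.

(⇒) fails; (⇐) holds.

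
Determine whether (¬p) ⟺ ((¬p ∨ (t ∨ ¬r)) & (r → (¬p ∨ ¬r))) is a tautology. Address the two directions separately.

Only the forward direction holds.

(←) This fails. Under r = F, p = T, t = F, the left side is false but the right side is true.

(→) Assume the antecedent. If r is true, the antecedent forces (r = T, p = F, t = F) or (r = T, p = F, t = T), and the consequent holds there. If r is false, the consequent reduces to true regardless of the other variables. Either way the consequent holds.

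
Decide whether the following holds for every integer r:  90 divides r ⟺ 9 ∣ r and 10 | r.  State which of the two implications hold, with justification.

Both directions hold.

Forward direction. If 90 ∣ r, write r = 90q. Since 90 = 10·9, r = 9·(10q), so 9 ∣ r; and since 90 = 9·10, r = 10·(9q), so 10 ∣ r.

Converse. Suppose 9 ∣ r and 10 ∣ r. Any common multiple of 9 and 10 is a multiple of their lcm; here gcd(9, 10) = 1, so lcm(9, 10) = 9·10 = 90, so 90 ∣ r.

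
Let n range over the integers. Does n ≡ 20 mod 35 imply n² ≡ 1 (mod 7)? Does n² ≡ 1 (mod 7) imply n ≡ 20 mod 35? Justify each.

[⇒] Suppose n ≡ 20 (mod 35). Then n² ≡ 20² = 400 (mod 35), and since 7 ∣ 35, also n² ≡ 1 (mod 7).

[⇐] This fails: take n = 1. Then 1² = 1 ≡ 1 (mod 7), yet 1 ≡ 1 (mod 35), not 20.

The forward direction holds; the converse fails.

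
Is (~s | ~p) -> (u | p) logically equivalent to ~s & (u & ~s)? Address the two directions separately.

(→) This fails. Under u = T, s = T, p = F, the left side is true but the right side is false.

(←) Assume the antecedent. If u is true, (~s | ~p) -> (u | p) reduces to true regardless of the other variables. If u is false, the antecedent cannot hold. Either way (~s | ~p) -> (u | p) holds.

(⇒) fails; (⇐) holds.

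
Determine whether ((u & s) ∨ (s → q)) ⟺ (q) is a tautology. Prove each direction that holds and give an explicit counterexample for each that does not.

Only the converse holds.

Converse. Assume the antecedent. If u is true, (u & s) ∨ (s → q) reduces to true regardless of the other variables. If u is false, the antecedent forces (u = F, s = F, q = T) or (u = F, s = T, q = T), and (u & s) ∨ (s → q) holds there. Either way (u & s) ∨ (s → q) holds.

Forward direction. This fails. Under u = F, s = F, q = F, the left side is true but the right side is false.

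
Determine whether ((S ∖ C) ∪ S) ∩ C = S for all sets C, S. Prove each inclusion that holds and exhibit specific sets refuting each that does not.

(⟸) This inclusion fails. Take C = ∅, S = {1}; then 1 ∈ S but 1 ∉ ((S ∖ C) ∪ S) ∩ C.

(⟹) Let x ∈ ((S ∖ C) ∪ S) ∩ C. Then x ∈ C ∩ S, from which x ∈ S.

The sets are not equal: only the forward inclusion holds.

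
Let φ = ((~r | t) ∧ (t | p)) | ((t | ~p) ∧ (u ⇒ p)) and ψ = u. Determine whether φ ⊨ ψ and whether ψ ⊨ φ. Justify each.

[⇒] This fails. Under u = F, t = F, r = F, p = F, the left side is true but the right side is false.

[⇐] This fails. Under u = T, t = F, r = F, p = F, the left side is false but the right side is true.

(⇒) fails and (⇐) fails.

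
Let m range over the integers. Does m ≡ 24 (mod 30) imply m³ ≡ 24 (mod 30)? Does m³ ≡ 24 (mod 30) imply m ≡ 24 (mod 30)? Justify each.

Both implications hold.

(⇐) Suppose m³ ≡ 24 (mod 30). The only residue r in {0, …, 29} with r³ ≡ 24 (mod 30) is r = 24, so m ≡ 24 (mod 30).

(⇒) Suppose m ≡ 24 (mod 30). Write m = 30j + 24. Then (30j + 24)³ = 27000j³ + 64800j² + 51840j + 13824 = 30(900j³ + 2160j² + 1728j + 460) + 24, so m³ ≡ 24 (mod 30).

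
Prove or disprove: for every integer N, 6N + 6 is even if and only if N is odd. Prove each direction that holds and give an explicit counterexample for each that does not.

Only the reverse direction holds.

(→) This fails: take N = 6. Then 6N + 6 = 42, which is even, yet N = 6 is even, not odd.

(←) Suppose N is odd. Since 6 is even, 6N is even for every N, so 6N + 6 has the same parity as 6, which is even. Hence 6N + 6 is even.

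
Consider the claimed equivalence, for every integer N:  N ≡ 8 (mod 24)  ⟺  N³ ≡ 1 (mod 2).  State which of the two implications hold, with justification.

Both directions fail.

(⇒) This fails: take N = 8. Then 8 ≡ 8 (mod 24), but 8³ = 512 ≡ 0 (mod 2), not 1.

(⇐) This fails: take N = 1. Then 1³ = 1 ≡ 1 (mod 2), yet 1 ≡ 1 (mod 24), not 8.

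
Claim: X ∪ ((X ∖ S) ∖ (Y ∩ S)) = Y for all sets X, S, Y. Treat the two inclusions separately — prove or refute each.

Forward inclusion. This inclusion fails. Take X = {1}, S = ∅, Y = ∅; then 1 ∈ X ∪ ((X ∖ S) ∖ (Y ∩ S)) but 1 ∉ Y.

Reverse inclusion. This inclusion fails. Take X = ∅, S = ∅, Y = {1}; then 1 ∈ Y but 1 ∉ X ∪ ((X ∖ S) ∖ (Y ∩ S)).

(⊆) fails and (⊇) fails.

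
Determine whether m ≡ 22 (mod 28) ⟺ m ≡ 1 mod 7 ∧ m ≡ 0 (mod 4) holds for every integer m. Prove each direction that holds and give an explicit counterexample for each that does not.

Neither implication holds.

(⇒) This fails: m = 22 gives 22 ≡ 22 (mod 28) but 22 ≡ 2 (mod 4), so the conjunction on the right does not hold.

(⇐) This fails: m = 8 satisfies both congruences on the right (8 ≡ 1 mod 7 and 8 ≡ 0 mod 4) yet 8 ≡ 8 (mod 28), not 22.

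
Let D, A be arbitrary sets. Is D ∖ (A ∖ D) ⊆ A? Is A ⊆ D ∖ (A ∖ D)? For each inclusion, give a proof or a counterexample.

(⊆) This inclusion fails. Take D = {1}, A = ∅; then 1 ∈ D ∖ (A ∖ D) but 1 ∉ A.

(⊇) This inclusion fails. Take D = ∅, A = {1}; then 1 ∈ A but 1 ∉ D ∖ (A ∖ D).

Both inclusions fail.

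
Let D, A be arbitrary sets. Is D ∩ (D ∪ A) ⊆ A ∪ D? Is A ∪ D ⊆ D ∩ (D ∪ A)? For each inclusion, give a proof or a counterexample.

The sets are not equal: only the forward inclusion holds.

Reverse inclusion. This inclusion fails. Take D = ∅, A = {1}; then 1 ∈ A ∪ D but 1 ∉ D ∩ (D ∪ A).

Forward inclusion. Let x ∈ D ∩ (D ∪ A). Then either x ∈ D and x ∉ A; or x ∈ D ∩ A. In each case x ∈ A ∪ D, so D ∩ (D ∪ A) ⊆ A ∪ D.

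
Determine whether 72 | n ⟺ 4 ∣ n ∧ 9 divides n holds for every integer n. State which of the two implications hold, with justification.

Only the forward implication holds.

(←) This fails: take n = 36. Both 4 ∣ 36 and 9 ∣ 36, yet 36 is not a multiple of 72 (since 36 = 0·72 + 36), so 72 ∤ 36.

(→) If 72 ∣ n, write n = 72q. Since 72 = 18·4, n = 4·(18q), so 4 ∣ n; and since 72 = 8·9, n = 9·(8q), so 9 ∣ n.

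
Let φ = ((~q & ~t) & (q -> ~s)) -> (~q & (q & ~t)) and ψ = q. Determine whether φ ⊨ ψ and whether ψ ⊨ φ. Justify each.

Only the reverse direction holds.

(⟹) This fails. Under s = F, q = F, t = T, the left side is true but the right side is false.

(⟸) Assume the antecedent. If s is true, the antecedent forces (s = T, q = T, t = F) or (s = T, q = T, t = T), and the consequent holds there. If s is false, the antecedent forces (s = F, q = T, t = F) or (s = F, q = T, t = T), and the consequent holds there. Either way the consequent holds.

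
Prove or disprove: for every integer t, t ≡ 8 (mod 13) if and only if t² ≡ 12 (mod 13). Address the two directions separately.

Only the forward implication holds.

(⇐) This fails: take t = 5. Then 5² = 25 ≡ 12 (mod 13), yet 5 ≡ 5 (mod 13), not 8.

(⇒) Suppose t ≡ 8 (mod 13). Write t = 13j + 8. Then (13j + 8)² = 169j² + 208j + 64 = 13(13j² + 16j + 4) + 12, so t² ≡ 12 (mod 13).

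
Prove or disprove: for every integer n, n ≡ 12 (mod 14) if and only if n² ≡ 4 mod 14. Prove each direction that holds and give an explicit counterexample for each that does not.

(⇒) holds; (⇐) fails.

(⟸) This fails: take n = 2. Then 2² = 4 ≡ 4 (mod 14), yet 2 ≡ 2 (mod 14), not 12.

(⟹) Suppose n ≡ 12 (mod 14). Write n = 14j + 12. Then (14j + 12)² = 196j² + 336j + 144 = 14(14j² + 24j + 10) + 4, so n² ≡ 4 (mod 14).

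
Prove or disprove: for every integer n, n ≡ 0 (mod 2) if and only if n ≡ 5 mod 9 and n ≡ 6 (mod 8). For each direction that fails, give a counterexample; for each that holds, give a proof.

Converse. If n ≡ 5 (mod 9) and n ≡ 6 (mod 8), then by the Chinese remainder theorem n ≡ 14 (mod 72). Since 14 ≡ 0 (mod 2) and 2 ∣ 72, we get n ≡ 0 (mod 2).

Forward direction. This fails: n = 0 gives 0 ≡ 0 (mod 2) but 0 ≡ 0 (mod 9), so the conjunction on the right does not hold.

The forward direction fails; the converse holds.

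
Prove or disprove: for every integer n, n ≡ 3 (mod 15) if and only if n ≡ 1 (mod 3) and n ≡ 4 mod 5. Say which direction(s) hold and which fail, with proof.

[⇒] This fails: n = 3 gives 3 ≡ 3 (mod 15) but 3 ≡ 0 (mod 3), so the conjunction on the right does not hold.

[⇐] This fails: n = 4 satisfies both congruences on the right (4 ≡ 1 mod 3 and 4 ≡ 4 mod 5) yet 4 ≡ 4 (mod 15), not 3.

(⇒) fails and (⇐) fails.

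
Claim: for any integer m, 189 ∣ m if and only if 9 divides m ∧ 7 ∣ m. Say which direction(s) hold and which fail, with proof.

The forward direction holds; the converse fails.

(→) If 189 ∣ m, write m = 189q. Since 189 = 21·9, m = 9·(21q), so 9 ∣ m; and since 189 = 27·7, m = 7·(27q), so 7 ∣ m.

(←) This fails: take m = 63. Both 9 ∣ 63 and 7 ∣ 63, yet 63 is not a multiple of 189 (since 63 = 0·189 + 63), so 189 ∤ 63.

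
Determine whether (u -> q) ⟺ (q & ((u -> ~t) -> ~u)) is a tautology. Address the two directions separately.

The forward direction fails; the converse holds.

[⇒] This fails. Under u = F, q = F, t = F, the left side is true but the right side is false.

[⇐] Assume the antecedent. If u is true, the antecedent forces (u = T, q = T, t = T), and u -> q holds there. If u is false, u -> q reduces to true regardless of the other variables. Either way u -> q holds.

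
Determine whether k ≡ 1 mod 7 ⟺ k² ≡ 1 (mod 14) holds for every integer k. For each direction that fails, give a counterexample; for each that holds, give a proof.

Neither implication holds.

(⟹) This fails: take k = 8. Then 8 ≡ 1 (mod 7), but 8² = 64 ≡ 8 (mod 14), not 1.

(⟸) This fails: take k = 13. Then 13² = 169 ≡ 1 (mod 14), yet 13 ≡ 6 (mod 7), not 1.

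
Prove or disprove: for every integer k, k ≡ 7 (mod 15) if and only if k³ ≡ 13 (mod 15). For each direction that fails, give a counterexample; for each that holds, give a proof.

Forward direction. Suppose k ≡ 7 (mod 15). Write k = 15j + 7. Then (15j + 7)³ = 3375j³ + 4725j² + 2205j + 343 = 15(225j³ + 315j² + 147j + 22) + 13, so k³ ≡ 13 (mod 15).

Converse. Suppose k³ ≡ 13 (mod 15). The only residue r in {0, …, 14} with r³ ≡ 13 (mod 15) is r = 7, so k ≡ 7 (mod 15).

Equivalent; both directions hold.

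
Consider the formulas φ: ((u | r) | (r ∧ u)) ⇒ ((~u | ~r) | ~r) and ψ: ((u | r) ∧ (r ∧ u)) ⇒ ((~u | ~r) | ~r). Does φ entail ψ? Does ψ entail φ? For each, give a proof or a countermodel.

(→) Assume the antecedent. If r is true, the antecedent forces (r = T, u = F), and the consequent holds there. If r is false, the consequent reduces to true regardless of the other variables. Either way the consequent holds.

(←) Assume the antecedent. If r is true, the antecedent forces (r = T, u = F), and the consequent holds there. If r is false, the consequent reduces to true regardless of the other variables. Either way the consequent holds.

Both directions hold.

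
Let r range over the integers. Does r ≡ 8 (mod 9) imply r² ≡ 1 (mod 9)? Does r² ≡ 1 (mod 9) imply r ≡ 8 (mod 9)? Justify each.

(⟹) Suppose r ≡ 8 (mod 9). Write r = 9j + 8. Then (9j + 8)² = 81j² + 144j + 64 = 9(9j² + 16j + 7) + 1, so r² ≡ 1 (mod 9).

(⟸) This fails: take r = 1. Then 1² = 1 ≡ 1 (mod 9), yet 1 ≡ 1 (mod 9), not 8.

Only the forward implication holds.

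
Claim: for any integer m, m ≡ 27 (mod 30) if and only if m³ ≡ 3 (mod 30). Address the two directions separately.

(⟸) Suppose m³ ≡ 3 (mod 30). The only residue r in {0, …, 29} with r³ ≡ 3 (mod 30) is r = 27, so m ≡ 27 (mod 30).

(⟹) Suppose m ≡ 27 (mod 30). Write m = 30j + 27. Then (30j + 27)³ = 27000j³ + 72900j² + 65610j + 19683 = 30(900j³ + 2430j² + 2187j + 656) + 3, so m³ ≡ 3 (mod 30).

Both directions hold; the statement is true.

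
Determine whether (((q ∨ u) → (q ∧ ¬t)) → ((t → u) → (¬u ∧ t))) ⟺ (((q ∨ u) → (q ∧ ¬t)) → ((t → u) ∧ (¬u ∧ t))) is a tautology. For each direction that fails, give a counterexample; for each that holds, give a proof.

(⇒) This fails. Under t = T, u = F, q = F, the left side is true but the right side is false.

(⇐) Assume the antecedent. If t is true, the consequent reduces to true regardless of the other variables. If t is false, the antecedent forces (t = F, u = T, q = F), and the consequent holds there. Either way the consequent holds.

Only the converse holds.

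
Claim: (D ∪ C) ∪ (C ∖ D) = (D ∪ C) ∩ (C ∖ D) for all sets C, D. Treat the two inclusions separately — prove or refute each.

(⟹) This inclusion fails. Take C = ∅, D = {1}; then 1 ∈ (D ∪ C) ∪ (C ∖ D) but 1 ∉ (D ∪ C) ∩ (C ∖ D).

(⟸) Let x ∈ (D ∪ C) ∩ (C ∖ D). Then x ∈ C and x ∉ D, from which x ∈ (D ∪ C) ∪ (C ∖ D).

The sets are not equal: only the reverse inclusion holds.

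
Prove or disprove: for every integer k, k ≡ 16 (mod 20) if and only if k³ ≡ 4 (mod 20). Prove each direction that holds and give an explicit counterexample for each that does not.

Neither implication holds.

(⟹) This fails: take k = 16. Then 16 ≡ 16 (mod 20), but 16³ = 4096 ≡ 16 (mod 20), not 4.

(⟸) This fails: take k = 4. Then 4³ = 64 ≡ 4 (mod 20), yet 4 ≡ 4 (mod 20), not 16.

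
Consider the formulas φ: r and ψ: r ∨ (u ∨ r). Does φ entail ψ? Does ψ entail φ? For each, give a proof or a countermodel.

Forward direction. Assume the antecedent. If u is true, r ∨ (u ∨ r) reduces to true regardless of the other variables. If u is false, the antecedent forces (u = F, r = T), and r ∨ (u ∨ r) holds there. Either way r ∨ (u ∨ r) holds.

Converse. This fails. Under u = T, r = F, the left side is false but the right side is true.

(⇒) holds; (⇐) fails.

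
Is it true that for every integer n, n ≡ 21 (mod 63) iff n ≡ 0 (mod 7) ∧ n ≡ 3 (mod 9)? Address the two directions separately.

The biconditional holds.

[⇒] Suppose n ≡ 21 (mod 63); write n = 63j + 21. Since 7 ∣ 63, reducing mod 7 gives n ≡ 21 ≡ 0 (mod 7); since 9 ∣ 63, reducing mod 9 gives n ≡ 21 ≡ 3 (mod 9).

[⇐] Conversely, if n ≡ 0 (mod 7) and n ≡ 3 (mod 9), then by the Chinese remainder theorem n ≡ 21 (mod 63). This is exactly n ≡ 21 (mod 63).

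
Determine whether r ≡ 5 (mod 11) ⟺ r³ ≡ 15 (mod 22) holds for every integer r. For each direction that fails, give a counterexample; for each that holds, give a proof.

Not equivalent: only (⇐) holds.

(⇐) The residues r modulo 22 with r³ ≡ 15 (mod 22) are exactly {5}, and each is ≡ 5 (mod 11).

(⇒) This fails: take r = 16. Then 16 ≡ 5 (mod 11), but 16³ = 4096 ≡ 4 (mod 22), not 15.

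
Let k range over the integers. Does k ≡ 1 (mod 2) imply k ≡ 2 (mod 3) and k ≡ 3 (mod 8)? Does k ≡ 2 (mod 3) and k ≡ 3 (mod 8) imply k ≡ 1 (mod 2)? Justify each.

(⟹) This fails: k = 1 gives 1 ≡ 1 (mod 2) but 1 ≡ 1 (mod 3), so the conjunction on the right does not hold.

(⟸) Conversely, if k ≡ 2 (mod 3) and k ≡ 3 (mod 8), then by the Chinese remainder theorem k ≡ 11 (mod 24). Since 11 ≡ 1 (mod 2) and 2 ∣ 24, we get k ≡ 1 (mod 2).

Not equivalent: only (⇐) holds.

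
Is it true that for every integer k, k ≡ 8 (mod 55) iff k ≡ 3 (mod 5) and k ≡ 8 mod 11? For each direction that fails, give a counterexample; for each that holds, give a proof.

(⇒) Suppose k ≡ 8 (mod 55); write k = 55j + 8. Since 5 ∣ 55, reducing mod 5 gives k ≡ 8 ≡ 3 (mod 5); since 11 ∣ 55, reducing mod 11 gives k ≡ 8 (mod 11).

(⇐) Conversely, if k ≡ 3 (mod 5) and k ≡ 8 (mod 11), then by the Chinese remainder theorem k ≡ 8 (mod 55). This is exactly k ≡ 8 (mod 55).

Both directions hold.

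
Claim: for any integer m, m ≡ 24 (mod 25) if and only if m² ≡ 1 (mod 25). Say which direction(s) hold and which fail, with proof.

Not equivalent: only (⇒) holds.

[⇐] This fails: take m = 1. Then 1² = 1 ≡ 1 (mod 25), yet 1 ≡ 1 (mod 25), not 24.

[⇒] Suppose m ≡ 24 (mod 25). Write m = 25j + 24. Then (25j + 24)² = 625j² + 1200j + 576 = 25(25j² + 48j + 23) + 1, so m² ≡ 1 (mod 25).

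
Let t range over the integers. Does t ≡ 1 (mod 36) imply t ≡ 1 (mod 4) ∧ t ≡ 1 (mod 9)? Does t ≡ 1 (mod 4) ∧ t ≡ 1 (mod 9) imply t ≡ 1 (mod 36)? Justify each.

Both directions hold.

(⇒) Suppose t ≡ 1 (mod 36); write t = 36j + 1. Since 4 ∣ 36, reducing mod 4 gives t ≡ 1 (mod 4); since 9 ∣ 36, reducing mod 9 gives t ≡ 1 (mod 9).

(⇐) Conversely, if t ≡ 1 (mod 4) and t ≡ 1 (mod 9), then by the Chinese remainder theorem t ≡ 1 (mod 36). This is exactly t ≡ 1 (mod 36).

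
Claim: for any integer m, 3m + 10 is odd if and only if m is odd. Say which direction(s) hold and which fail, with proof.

(⟸) Suppose m is odd; write m = 2j + 1. Then 3m + 10 = 3·(2j + 1) + 10 = 2·3j + 13, which is odd.

(⟹) Suppose 3m + 10 is odd. Since 3 is odd, 3m and m have the same parity, so 3m + 10 ≡ m + 10 (mod 2). As 10 is even, 3m + 10 is odd exactly when m is odd. Thus m is odd.

Both directions hold.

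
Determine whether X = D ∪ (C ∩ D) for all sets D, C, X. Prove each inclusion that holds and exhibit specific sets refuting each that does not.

Forward inclusion. This inclusion fails. Take D = ∅, C = ∅, X = {1}; then 1 ∈ X but 1 ∉ D ∪ (C ∩ D).

Reverse inclusion. This inclusion fails. Take D = {1}, C = ∅, X = ∅; then 1 ∈ D ∪ (C ∩ D) but 1 ∉ X.

Neither inclusion holds.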